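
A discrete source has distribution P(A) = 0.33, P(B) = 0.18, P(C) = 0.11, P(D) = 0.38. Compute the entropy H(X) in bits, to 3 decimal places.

1.854 bits

H = −Σ pᵢ log₂ pᵢ.
−0.33·log₂(0.33) = 0.5278
−0.18·log₂(0.18) = 0.4453
−0.11·log₂(0.11) = 0.3503
−0.38·log₂(0.38) = 0.5305
Sum ≈ 1.8539 → 1.854 bits.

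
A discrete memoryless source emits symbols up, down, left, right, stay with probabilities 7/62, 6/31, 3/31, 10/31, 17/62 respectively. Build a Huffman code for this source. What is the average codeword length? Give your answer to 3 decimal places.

Repeatedly combine the two least-probable nodes; the expected code length is the sum of the merged weights.
merge 3/31 + 7/62 → 13/62
merge 6/31 + 13/62 → 25/62
merge 17/62 + 10/31 → 37/62
merge 25/62 + 37/62 → 1
L = 13/62 + 25/62 + 37/62 + 1 = 137/62 ≈ 2.210 bits/symbol.

2.210 bits/symbol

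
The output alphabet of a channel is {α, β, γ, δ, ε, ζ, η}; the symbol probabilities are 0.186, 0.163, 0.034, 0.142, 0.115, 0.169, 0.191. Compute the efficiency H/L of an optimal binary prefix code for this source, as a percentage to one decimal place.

Entropy H = −Σ p log₂ p ≈ 2.6922 bits.
Huffman merges: 17/500+23/200→149/1000; 71/500+149/1000→291/1000; 163/1000+169/1000→83/250; 93/500+191/1000→377/1000; 291/1000+83/250→623/1000; 377/1000+623/1000→1. L = 693/250 ≈ 2.7720.
Efficiency = H/L = 2.6922/2.7720 = 97.1%.

97.1%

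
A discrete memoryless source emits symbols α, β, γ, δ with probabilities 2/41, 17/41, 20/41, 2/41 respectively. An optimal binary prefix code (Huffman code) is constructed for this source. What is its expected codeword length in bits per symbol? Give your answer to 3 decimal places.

1.610 bits/symbol

Repeatedly combine the two least-probable nodes; the expected code length is the sum of the merged weights.
merge 2/41 + 2/41 → 4/41
merge 4/41 + 17/41 → 21/41
merge 20/41 + 21/41 → 1
L = 4/41 + 21/41 + 1 = 66/41 ≈ 1.610 bits/symbol.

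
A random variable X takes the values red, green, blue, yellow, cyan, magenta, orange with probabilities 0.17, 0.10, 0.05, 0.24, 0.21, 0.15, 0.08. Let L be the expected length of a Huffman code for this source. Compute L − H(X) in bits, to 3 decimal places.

Entropy H = −Σ p log₂ p ≈ 2.6519 bits.
Huffman merges: 1/20+2/25→13/100; 1/10+13/100→23/100; 3/20+17/100→8/25; 21/100+23/100→11/25; 6/25+8/25→14/25; 11/25+14/25→1. L = 67/25 ≈ 2.6800.
L − H = 2.6800 − 2.6519 = 0.028 bits.

0.028 bits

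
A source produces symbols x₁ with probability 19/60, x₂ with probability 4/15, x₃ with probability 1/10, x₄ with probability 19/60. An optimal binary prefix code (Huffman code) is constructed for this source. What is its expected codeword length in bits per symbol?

Repeatedly combine the two least-probable nodes; the expected code length is the sum of the merged weights.
merge 1/10 + 4/15 → 11/30
merge 19/60 + 19/60 → 19/30
merge 11/30 + 19/30 → 1
L = 11/30 + 19/30 + 1 = 2 bits/symbol.

2 bits/symbol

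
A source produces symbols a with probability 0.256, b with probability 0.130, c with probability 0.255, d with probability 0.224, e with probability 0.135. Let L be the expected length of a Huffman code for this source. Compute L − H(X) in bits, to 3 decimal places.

0.003 bits

Entropy H = −Σ p log₂ p ≈ 2.2621 bits.
Huffman merges: 13/100+27/200→53/200; 28/125+51/200→479/1000; 32/125+53/200→521/1000; 479/1000+521/1000→1. L = 453/200 ≈ 2.2650.
L − H = 2.2650 − 2.2621 = 0.003 bits.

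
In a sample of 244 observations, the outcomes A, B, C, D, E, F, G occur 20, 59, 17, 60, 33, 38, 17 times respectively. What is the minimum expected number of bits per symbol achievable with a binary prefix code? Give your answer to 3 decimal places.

Probabilities are the counts divided by 244.
Repeatedly combine the two least-probable nodes; the expected code length is the sum of the merged weights.
merge 17/244 + 17/244 → 17/122
merge 5/61 + 33/244 → 53/244
merge 17/122 + 19/122 → 18/61
merge 53/244 + 59/244 → 28/61
merge 15/61 + 18/61 → 33/61
merge 28/61 + 33/61 → 1
L = 17/122 + 53/244 + 18/61 + 28/61 + 33/61 + 1 = 647/244 ≈ 2.652 bits/symbol.

2.652 bits/symbol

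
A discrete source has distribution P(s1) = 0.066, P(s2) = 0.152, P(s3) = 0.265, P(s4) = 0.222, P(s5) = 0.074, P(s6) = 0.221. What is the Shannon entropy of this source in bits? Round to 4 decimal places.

2.4210 bits

H = −Σ pᵢ log₂ pᵢ.
−0.066·log₂(0.066) = 0.2588
−0.152·log₂(0.152) = 0.4131
−0.265·log₂(0.265) = 0.5077
−0.222·log₂(0.222) = 0.4820
−0.074·log₂(0.074) = 0.2780
−0.221·log₂(0.221) = 0.4813
Sum ≈ 2.4210 → 2.4210 bits.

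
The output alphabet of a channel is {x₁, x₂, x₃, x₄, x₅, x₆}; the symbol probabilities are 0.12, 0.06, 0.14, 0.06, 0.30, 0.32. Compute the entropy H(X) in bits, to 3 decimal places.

H = −Σ pᵢ log₂ pᵢ.
−0.12·log₂(0.12) = 0.3671
−0.06·log₂(0.06) = 0.2435
−0.14·log₂(0.14) = 0.3971
−0.06·log₂(0.06) = 0.2435
−0.30·log₂(0.30) = 0.5211
−0.32·log₂(0.32) = 0.5260
Sum ≈ 2.2984 → 2.298 bits.

2.298 bits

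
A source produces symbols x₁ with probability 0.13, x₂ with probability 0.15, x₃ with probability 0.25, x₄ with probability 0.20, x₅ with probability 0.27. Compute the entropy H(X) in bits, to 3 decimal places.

H = −Σ pᵢ log₂ pᵢ.
−0.13·log₂(0.13) = 0.3826
−0.15·log₂(0.15) = 0.4105
−0.25·log₂(0.25) = 0.5000
−0.20·log₂(0.20) = 0.4644
−0.27·log₂(0.27) = 0.5100
Sum ≈ 2.2676 → 2.268 bits.

2.268 bits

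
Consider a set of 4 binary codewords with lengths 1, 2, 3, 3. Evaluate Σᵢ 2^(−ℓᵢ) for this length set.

With common denominator 2^3 = 8: Σ 2^(−ℓᵢ) = 4/8 + 2/8 + 1/8 + 1/8 = 8/8 = 1.

1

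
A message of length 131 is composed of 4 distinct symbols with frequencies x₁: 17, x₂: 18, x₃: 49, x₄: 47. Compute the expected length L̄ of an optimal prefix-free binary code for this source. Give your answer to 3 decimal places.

Probabilities are the counts divided by 131.
Repeatedly combine the two least-probable nodes; the expected code length is the sum of the merged weights.
merge 17/131 + 18/131 → 35/131
merge 35/131 + 47/131 → 82/131
merge 49/131 + 82/131 → 1
L = 35/131 + 82/131 + 1 = 248/131 ≈ 1.893 bits/symbol.

1.893 bits/symbol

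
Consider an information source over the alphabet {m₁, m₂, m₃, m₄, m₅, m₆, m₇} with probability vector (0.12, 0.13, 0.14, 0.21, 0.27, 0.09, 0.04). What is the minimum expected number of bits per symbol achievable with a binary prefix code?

Repeatedly combine the two least-probable nodes; the expected code length is the sum of the merged weights.
merge 1/25 + 9/100 → 13/100
merge 3/25 + 13/100 → 1/4
merge 13/100 + 7/50 → 27/100
merge 21/100 + 1/4 → 23/50
merge 27/100 + 27/100 → 27/50
merge 23/50 + 27/50 → 1
L = 13/100 + 1/4 + 27/100 + 23/50 + 27/50 + 1 = 53/20 = 2.65 bits/symbol.

2.65 bits/symbol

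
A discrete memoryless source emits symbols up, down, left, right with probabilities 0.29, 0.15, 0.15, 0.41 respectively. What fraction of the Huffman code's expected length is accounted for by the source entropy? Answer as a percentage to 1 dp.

Entropy H = −Σ p log₂ p ≈ 1.8664 bits.
Huffman merges: 3/20+3/20→3/10; 29/100+3/10→59/100; 41/100+59/100→1. L = 189/100 ≈ 1.8900.
Efficiency = H/L = 1.8664/1.8900 = 98.8%.

98.8%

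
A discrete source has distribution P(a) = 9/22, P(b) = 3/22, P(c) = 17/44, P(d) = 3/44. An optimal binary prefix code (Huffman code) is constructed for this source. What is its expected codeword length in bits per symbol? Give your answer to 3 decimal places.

Repeatedly combine the two least-probable nodes; the expected code length is the sum of the merged weights.
merge 3/44 + 3/22 → 9/44
merge 9/44 + 17/44 → 13/22
merge 9/22 + 13/22 → 1
L = 9/44 + 13/22 + 1 = 79/44 ≈ 1.795 bits/symbol.

1.795 bits/symbol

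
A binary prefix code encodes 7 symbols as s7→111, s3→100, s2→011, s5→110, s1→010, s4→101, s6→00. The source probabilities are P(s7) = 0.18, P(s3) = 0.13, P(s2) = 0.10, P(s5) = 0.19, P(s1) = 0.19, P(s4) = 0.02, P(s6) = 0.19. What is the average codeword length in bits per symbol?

2.81 bits/symbol

L̄ = Σ pᵢ·ℓᵢ = 0.18·3 + 0.13·3 + 0.10·3 + 0.19·3 + 0.19·3 + 0.02·3 + 0.19·2 = 2.81 bits/symbol.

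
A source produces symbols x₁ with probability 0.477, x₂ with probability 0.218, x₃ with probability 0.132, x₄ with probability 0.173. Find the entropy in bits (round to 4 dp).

H = −Σ pᵢ log₂ pᵢ.
−0.477·log₂(0.477) = 0.5094
−0.218·log₂(0.218) = 0.4791
−0.132·log₂(0.132) = 0.3856
−0.173·log₂(0.173) = 0.4379
Sum ≈ 1.8120 → 1.8120 bits.

1.8120 bits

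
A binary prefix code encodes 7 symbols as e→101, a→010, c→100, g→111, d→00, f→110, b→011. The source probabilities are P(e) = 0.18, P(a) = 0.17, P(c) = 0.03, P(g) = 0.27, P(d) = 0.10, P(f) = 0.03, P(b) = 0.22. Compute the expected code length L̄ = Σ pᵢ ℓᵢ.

L̄ = Σ pᵢ·ℓᵢ = 0.18·3 + 0.17·3 + 0.03·3 + 0.27·3 + 0.10·2 + 0.03·3 + 0.22·3 = 2.9 bits/symbol.

2.9 bits/symbol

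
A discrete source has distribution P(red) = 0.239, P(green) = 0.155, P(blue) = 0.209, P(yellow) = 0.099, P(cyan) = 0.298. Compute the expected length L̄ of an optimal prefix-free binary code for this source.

Repeatedly combine the two least-probable nodes; the expected code length is the sum of the merged weights.
merge 99/1000 + 31/200 → 127/500
merge 209/1000 + 239/1000 → 56/125
merge 127/500 + 149/500 → 69/125
merge 56/125 + 69/125 → 1
L = 127/500 + 56/125 + 69/125 + 1 = 1127/500 = 2.254 bits/symbol.

2.254 bits/symbol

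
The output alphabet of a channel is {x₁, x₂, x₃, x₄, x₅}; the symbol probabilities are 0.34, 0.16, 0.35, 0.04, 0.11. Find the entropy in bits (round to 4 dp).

H = −Σ pᵢ log₂ pᵢ.
−0.34·log₂(0.34) = 0.5292
−0.16·log₂(0.16) = 0.4230
−0.35·log₂(0.35) = 0.5301
−0.04·log₂(0.04) = 0.1858
−0.11·log₂(0.11) = 0.3503
Sum ≈ 2.0183 → 2.0183 bits.

2.0183 bits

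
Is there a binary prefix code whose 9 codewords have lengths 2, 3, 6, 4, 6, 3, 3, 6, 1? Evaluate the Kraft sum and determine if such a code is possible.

1.234375; no

With common denominator 2^6 = 64: Σ 2^(−ℓᵢ) = 16/64 + 8/64 + 1/64 + 4/64 + 1/64 + 8/64 + 8/64 + 1/64 + 32/64 = 79/64 = 1.234375.
Kraft's inequality requires Σ ≤ 1; here Σ = 1.234375 > 1, so no such prefix code exists.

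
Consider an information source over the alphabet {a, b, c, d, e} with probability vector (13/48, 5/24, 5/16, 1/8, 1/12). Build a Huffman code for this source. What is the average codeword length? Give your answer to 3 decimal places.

2.208 bits/symbol

Repeatedly combine the two least-probable nodes; the expected code length is the sum of the merged weights.
merge 1/12 + 1/8 → 5/24
merge 5/24 + 5/24 → 5/12
merge 13/48 + 5/16 → 7/12
merge 5/12 + 7/12 → 1
L = 5/24 + 5/12 + 7/12 + 1 = 53/24 ≈ 2.208 bits/symbol.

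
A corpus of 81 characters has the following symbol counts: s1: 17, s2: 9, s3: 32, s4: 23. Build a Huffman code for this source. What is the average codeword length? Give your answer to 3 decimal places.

1.926 bits/symbol

Probabilities are the counts divided by 81.
Repeatedly combine the two least-probable nodes; the expected code length is the sum of the merged weights.
merge 1/9 + 17/81 → 26/81
merge 23/81 + 26/81 → 49/81
merge 32/81 + 49/81 → 1
L = 26/81 + 49/81 + 1 = 52/27 ≈ 1.926 bits/symbol.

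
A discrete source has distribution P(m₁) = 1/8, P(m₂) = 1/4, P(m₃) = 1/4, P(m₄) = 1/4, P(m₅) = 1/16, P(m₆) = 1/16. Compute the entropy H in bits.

Each probability is a power of 1/2, so log₂(1/p) is an integer.
H = Σ p·log₂(1/p) = 1/8·3 + 1/4·2 + 1/4·2 + 1/4·2 + 1/16·4 + 1/16·4 = 2.375 bits.

2.375 bits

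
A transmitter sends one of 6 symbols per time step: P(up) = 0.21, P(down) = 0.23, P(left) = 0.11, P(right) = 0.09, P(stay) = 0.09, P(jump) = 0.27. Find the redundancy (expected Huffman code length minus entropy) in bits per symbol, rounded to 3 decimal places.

0.024 bits

Entropy H = −Σ p log₂ p ≈ 2.4461 bits.
Huffman merges: 9/100+9/100→9/50; 11/100+9/50→29/100; 21/100+23/100→11/25; 27/100+29/100→14/25; 11/25+14/25→1. L = 247/100 ≈ 2.4700.
L − H = 2.4700 − 2.4461 = 0.024 bits.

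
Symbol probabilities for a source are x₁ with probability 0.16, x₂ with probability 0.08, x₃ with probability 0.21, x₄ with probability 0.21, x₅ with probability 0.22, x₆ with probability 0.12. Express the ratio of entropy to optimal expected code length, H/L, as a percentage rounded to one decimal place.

Entropy H = −Σ p log₂ p ≈ 2.5078 bits.
Huffman merges: 2/25+3/25→1/5; 4/25+1/5→9/25; 21/100+21/100→21/50; 11/50+9/25→29/50; 21/50+29/50→1. L = 64/25 ≈ 2.5600.
Efficiency = H/L = 2.5078/2.5600 = 98.0%.

98.0%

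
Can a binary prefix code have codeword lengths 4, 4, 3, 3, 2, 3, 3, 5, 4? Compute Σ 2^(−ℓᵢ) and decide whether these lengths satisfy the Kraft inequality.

0.96875; yes

With common denominator 2^5 = 32: Σ 2^(−ℓᵢ) = 2/32 + 2/32 + 4/32 + 4/32 + 8/32 + 4/32 + 4/32 + 1/32 + 2/32 = 31/32 = 0.96875.
Kraft's inequality requires Σ ≤ 1; here Σ = 0.96875 ≤ 1, so such a prefix code exists.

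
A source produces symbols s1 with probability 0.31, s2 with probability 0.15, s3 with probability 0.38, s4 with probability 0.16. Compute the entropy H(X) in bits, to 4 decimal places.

H = −Σ pᵢ log₂ pᵢ.
−0.31·log₂(0.31) = 0.5238
−0.15·log₂(0.15) = 0.4105
−0.38·log₂(0.38) = 0.5305
−0.16·log₂(0.16) = 0.4230
Sum ≈ 1.8878 → 1.8878 bits.

1.8878 bits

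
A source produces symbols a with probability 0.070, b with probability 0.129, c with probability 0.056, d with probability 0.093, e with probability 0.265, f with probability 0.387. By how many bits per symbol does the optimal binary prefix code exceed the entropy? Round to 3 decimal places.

0.067 bits

Entropy H = −Σ p log₂ p ≈ 2.2390 bits.
Huffman merges: 7/125+7/100→63/500; 93/1000+63/500→219/1000; 129/1000+219/1000→87/250; 53/200+87/250→613/1000; 387/1000+613/1000→1. L = 1153/500 ≈ 2.3060.
L − H = 2.3060 − 2.2390 = 0.067 bits.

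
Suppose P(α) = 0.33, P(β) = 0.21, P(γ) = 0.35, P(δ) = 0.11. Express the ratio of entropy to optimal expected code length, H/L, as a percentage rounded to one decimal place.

95.5%

Entropy H = −Σ p log₂ p ≈ 1.8810 bits.
Huffman merges: 11/100+21/100→8/25; 8/25+33/100→13/20; 7/20+13/20→1. L = 197/100 ≈ 1.9700.
Efficiency = H/L = 1.8810/1.9700 = 95.5%.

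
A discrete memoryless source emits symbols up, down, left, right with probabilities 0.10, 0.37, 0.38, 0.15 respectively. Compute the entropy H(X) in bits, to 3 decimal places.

H = −Σ pᵢ log₂ pᵢ.
−0.10·log₂(0.10) = 0.3322
−0.37·log₂(0.37) = 0.5307
−0.38·log₂(0.38) = 0.5305
−0.15·log₂(0.15) = 0.4105
Sum ≈ 1.8039 → 1.804 bits.

1.804 bits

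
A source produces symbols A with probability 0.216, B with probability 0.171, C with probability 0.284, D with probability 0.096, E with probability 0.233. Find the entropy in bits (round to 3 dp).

H = −Σ pᵢ log₂ pᵢ.
−0.216·log₂(0.216) = 0.4776
−0.171·log₂(0.171) = 0.4357
−0.284·log₂(0.284) = 0.5158
−0.096·log₂(0.096) = 0.3246
−0.233·log₂(0.233) = 0.4897
Sum ≈ 2.2432 → 2.243 bits.

2.243 bits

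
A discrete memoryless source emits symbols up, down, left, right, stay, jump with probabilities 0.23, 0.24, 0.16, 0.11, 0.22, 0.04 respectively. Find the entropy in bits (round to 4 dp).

2.4214 bits

H = −Σ pᵢ log₂ pᵢ.
−0.23·log₂(0.23) = 0.4877
−0.24·log₂(0.24) = 0.4941
−0.16·log₂(0.16) = 0.4230
−0.11·log₂(0.11) = 0.3503
−0.22·log₂(0.22) = 0.4806
−0.04·log₂(0.04) = 0.1858
Sum ≈ 2.4214 → 2.4214 bits.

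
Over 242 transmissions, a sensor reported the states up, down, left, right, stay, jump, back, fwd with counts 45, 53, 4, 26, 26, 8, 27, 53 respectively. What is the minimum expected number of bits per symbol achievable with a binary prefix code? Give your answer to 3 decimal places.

Probabilities are the counts divided by 242.
Repeatedly combine the two least-probable nodes; the expected code length is the sum of the merged weights.
merge 2/121 + 4/121 → 6/121
merge 6/121 + 13/121 → 19/121
merge 13/121 + 27/242 → 53/242
merge 19/121 + 45/242 → 83/242
merge 53/242 + 53/242 → 53/121
merge 53/242 + 83/242 → 68/121
merge 53/121 + 68/121 → 1
L = 6/121 + 19/121 + 53/242 + 83/242 + 53/121 + 68/121 + 1 = 335/121 ≈ 2.769 bits/symbol.

2.769 bits/symbol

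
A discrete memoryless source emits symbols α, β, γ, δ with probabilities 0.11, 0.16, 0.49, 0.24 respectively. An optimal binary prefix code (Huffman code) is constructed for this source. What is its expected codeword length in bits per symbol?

Repeatedly combine the two least-probable nodes; the expected code length is the sum of the merged weights.
merge 11/100 + 4/25 → 27/100
merge 6/25 + 27/100 → 51/100
merge 49/100 + 51/100 → 1
L = 27/100 + 51/100 + 1 = 89/50 = 1.78 bits/symbol.

1.78 bits/symbol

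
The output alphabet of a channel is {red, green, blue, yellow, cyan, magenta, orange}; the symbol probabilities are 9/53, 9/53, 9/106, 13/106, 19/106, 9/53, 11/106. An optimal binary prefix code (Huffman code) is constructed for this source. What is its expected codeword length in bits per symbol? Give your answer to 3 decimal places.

2.821 bits/symbol

Repeatedly combine the two least-probable nodes; the expected code length is the sum of the merged weights.
merge 9/106 + 11/106 → 10/53
merge 13/106 + 9/53 → 31/106
merge 9/53 + 9/53 → 18/53
merge 19/106 + 10/53 → 39/106
merge 31/106 + 18/53 → 67/106
merge 39/106 + 67/106 → 1
L = 10/53 + 31/106 + 18/53 + 39/106 + 67/106 + 1 = 299/106 ≈ 2.821 bits/symbol.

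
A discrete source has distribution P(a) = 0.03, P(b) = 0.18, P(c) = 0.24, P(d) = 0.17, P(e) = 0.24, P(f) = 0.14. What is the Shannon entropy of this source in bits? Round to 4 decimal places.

H = −Σ pᵢ log₂ pᵢ.
−0.03·log₂(0.03) = 0.1518
−0.18·log₂(0.18) = 0.4453
−0.24·log₂(0.24) = 0.4941
−0.17·log₂(0.17) = 0.4346
−0.24·log₂(0.24) = 0.4941
−0.14·log₂(0.14) = 0.3971
Sum ≈ 2.4170 → 2.4170 bits.

2.4170 bits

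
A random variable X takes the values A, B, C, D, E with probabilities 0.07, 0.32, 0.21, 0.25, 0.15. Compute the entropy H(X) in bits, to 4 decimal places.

H = −Σ pᵢ log₂ pᵢ.
−0.07·log₂(0.07) = 0.2686
−0.32·log₂(0.32) = 0.5260
−0.21·log₂(0.21) = 0.4728
−0.25·log₂(0.25) = 0.5000
−0.15·log₂(0.15) = 0.4105
Sum ≈ 2.1780 → 2.1780 bits.

2.1780 bits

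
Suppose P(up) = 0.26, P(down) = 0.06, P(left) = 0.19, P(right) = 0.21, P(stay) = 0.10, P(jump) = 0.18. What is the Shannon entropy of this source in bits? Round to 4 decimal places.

2.4544 bits

H = −Σ pᵢ log₂ pᵢ.
−0.26·log₂(0.26) = 0.5053
−0.06·log₂(0.06) = 0.2435
−0.19·log₂(0.19) = 0.4552
−0.21·log₂(0.21) = 0.4728
−0.10·log₂(0.10) = 0.3322
−0.18·log₂(0.18) = 0.4453
Sum ≈ 2.4544 → 2.4544 bits.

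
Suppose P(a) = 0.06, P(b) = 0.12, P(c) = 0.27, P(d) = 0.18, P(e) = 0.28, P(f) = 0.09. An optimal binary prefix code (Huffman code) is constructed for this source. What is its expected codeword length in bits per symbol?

2.42 bits/symbol

Repeatedly combine the two least-probable nodes; the expected code length is the sum of the merged weights.
merge 3/50 + 9/100 → 3/20
merge 3/25 + 3/20 → 27/100
merge 9/50 + 27/100 → 9/20
merge 27/100 + 7/25 → 11/20
merge 9/20 + 11/20 → 1
L = 3/20 + 27/100 + 9/20 + 11/20 + 1 = 121/50 = 2.42 bits/symbol.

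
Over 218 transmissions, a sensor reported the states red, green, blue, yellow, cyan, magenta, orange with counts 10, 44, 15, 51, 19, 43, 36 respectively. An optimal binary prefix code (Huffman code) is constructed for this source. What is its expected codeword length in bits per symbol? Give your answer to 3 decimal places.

Probabilities are the counts divided by 218.
Repeatedly combine the two least-probable nodes; the expected code length is the sum of the merged weights.
merge 5/109 + 15/218 → 25/218
merge 19/218 + 25/218 → 22/109
merge 18/109 + 43/218 → 79/218
merge 22/109 + 22/109 → 44/109
merge 51/218 + 79/218 → 65/109
merge 44/109 + 65/109 → 1
L = 25/218 + 22/109 + 79/218 + 44/109 + 65/109 + 1 = 292/109 ≈ 2.679 bits/symbol.

2.679 bits/symbol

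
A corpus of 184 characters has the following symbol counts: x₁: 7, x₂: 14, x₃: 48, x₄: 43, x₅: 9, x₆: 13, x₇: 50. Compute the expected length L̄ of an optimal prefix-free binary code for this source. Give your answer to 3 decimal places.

2.467 bits/symbol

Probabilities are the counts divided by 184.
Repeatedly combine the two least-probable nodes; the expected code length is the sum of the merged weights.
merge 7/184 + 9/184 → 2/23
merge 13/184 + 7/92 → 27/184
merge 2/23 + 27/184 → 43/184
merge 43/184 + 43/184 → 43/92
merge 6/23 + 25/92 → 49/92
merge 43/92 + 49/92 → 1
L = 2/23 + 27/184 + 43/184 + 43/92 + 49/92 + 1 = 227/92 ≈ 2.467 bits/symbol.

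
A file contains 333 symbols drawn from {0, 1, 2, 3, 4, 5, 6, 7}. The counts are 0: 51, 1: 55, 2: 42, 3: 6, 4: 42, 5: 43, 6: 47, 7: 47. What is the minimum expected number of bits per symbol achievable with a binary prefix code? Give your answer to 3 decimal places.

2.979 bits/symbol

Probabilities are the counts divided by 333.
Repeatedly combine the two least-probable nodes; the expected code length is the sum of the merged weights.
merge 2/111 + 14/111 → 16/111
merge 14/111 + 43/333 → 85/333
merge 47/333 + 47/333 → 94/333
merge 16/111 + 17/111 → 11/37
merge 55/333 + 85/333 → 140/333
merge 94/333 + 11/37 → 193/333
merge 140/333 + 193/333 → 1
L = 16/111 + 85/333 + 94/333 + 11/37 + 140/333 + 193/333 + 1 = 992/333 ≈ 2.979 bits/symbol.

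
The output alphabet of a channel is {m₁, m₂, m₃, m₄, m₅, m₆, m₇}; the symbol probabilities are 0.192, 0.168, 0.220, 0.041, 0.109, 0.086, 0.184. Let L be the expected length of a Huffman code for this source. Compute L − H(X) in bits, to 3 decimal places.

0.054 bits

Entropy H = −Σ p log₂ p ≈ 2.6613 bits.
Huffman merges: 41/1000+43/500→127/1000; 109/1000+127/1000→59/250; 21/125+23/125→44/125; 24/125+11/50→103/250; 59/250+44/125→147/250; 103/250+147/250→1. L = 543/200 ≈ 2.7150.
L − H = 2.7150 − 2.6613 = 0.054 bits.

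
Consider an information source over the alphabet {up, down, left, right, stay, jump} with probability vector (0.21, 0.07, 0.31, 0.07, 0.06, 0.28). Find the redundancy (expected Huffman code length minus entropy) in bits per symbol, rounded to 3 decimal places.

Entropy H = −Σ p log₂ p ≈ 2.2915 bits.
Huffman merges: 3/50+7/100→13/100; 7/100+13/100→1/5; 1/5+21/100→41/100; 7/25+31/100→59/100; 41/100+59/100→1. L = 233/100 ≈ 2.3300.
L − H = 2.3300 − 2.2915 = 0.039 bits.

0.039 bits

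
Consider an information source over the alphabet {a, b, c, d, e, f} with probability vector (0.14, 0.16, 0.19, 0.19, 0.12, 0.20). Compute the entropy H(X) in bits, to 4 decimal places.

2.5620 bits

H = −Σ pᵢ log₂ pᵢ.
−0.14·log₂(0.14) = 0.3971
−0.16·log₂(0.16) = 0.4230
−0.19·log₂(0.19) = 0.4552
−0.19·log₂(0.19) = 0.4552
−0.12·log₂(0.12) = 0.3671
−0.20·log₂(0.20) = 0.4644
Sum ≈ 2.5620 → 2.5620 bits.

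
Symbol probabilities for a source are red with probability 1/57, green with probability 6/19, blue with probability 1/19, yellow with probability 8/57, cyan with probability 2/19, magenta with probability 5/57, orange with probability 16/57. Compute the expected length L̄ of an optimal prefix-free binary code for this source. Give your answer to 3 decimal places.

2.474 bits/symbol

Repeatedly combine the two least-probable nodes; the expected code length is the sum of the merged weights.
merge 1/57 + 1/19 → 4/57
merge 4/57 + 5/57 → 3/19
merge 2/19 + 8/57 → 14/57
merge 3/19 + 14/57 → 23/57
merge 16/57 + 6/19 → 34/57
merge 23/57 + 34/57 → 1
L = 4/57 + 3/19 + 14/57 + 23/57 + 34/57 + 1 = 47/19 ≈ 2.474 bits/symbol.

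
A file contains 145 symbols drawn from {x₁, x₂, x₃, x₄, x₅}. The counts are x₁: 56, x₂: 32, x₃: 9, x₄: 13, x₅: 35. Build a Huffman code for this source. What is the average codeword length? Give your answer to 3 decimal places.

Probabilities are the counts divided by 145.
Repeatedly combine the two least-probable nodes; the expected code length is the sum of the merged weights.
merge 9/145 + 13/145 → 22/145
merge 22/145 + 32/145 → 54/145
merge 7/29 + 54/145 → 89/145
merge 56/145 + 89/145 → 1
L = 22/145 + 54/145 + 89/145 + 1 = 62/29 ≈ 2.138 bits/symbol.

2.138 bits/symbol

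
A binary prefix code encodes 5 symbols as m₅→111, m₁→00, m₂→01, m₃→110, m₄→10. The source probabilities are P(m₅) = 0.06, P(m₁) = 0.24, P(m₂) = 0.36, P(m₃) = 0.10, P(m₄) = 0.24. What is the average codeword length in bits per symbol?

L̄ = Σ pᵢ·ℓᵢ = 0.06·3 + 0.24·2 + 0.36·2 + 0.10·3 + 0.24·2 = 2.16 bits/symbol.

2.16 bits/symbol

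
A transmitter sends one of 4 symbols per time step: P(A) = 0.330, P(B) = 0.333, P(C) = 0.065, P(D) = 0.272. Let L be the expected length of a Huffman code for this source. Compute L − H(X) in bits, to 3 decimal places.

0.177 bits

Entropy H = −Σ p log₂ p ≈ 1.8233 bits.
Huffman merges: 13/200+34/125→337/1000; 33/100+333/1000→663/1000; 337/1000+663/1000→1. L = 2 ≈ 2.0000.
L − H = 2.0000 − 1.8233 = 0.177 bits.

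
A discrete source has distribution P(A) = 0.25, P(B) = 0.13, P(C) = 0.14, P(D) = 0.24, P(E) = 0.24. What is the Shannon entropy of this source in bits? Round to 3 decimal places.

H = −Σ pᵢ log₂ pᵢ.
−0.25·log₂(0.25) = 0.5000
−0.13·log₂(0.13) = 0.3826
−0.14·log₂(0.14) = 0.3971
−0.24·log₂(0.24) = 0.4941
−0.24·log₂(0.24) = 0.4941
Sum ≈ 2.2680 → 2.268 bits.

2.268 bits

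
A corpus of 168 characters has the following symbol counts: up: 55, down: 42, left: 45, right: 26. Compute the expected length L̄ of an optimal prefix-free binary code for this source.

Probabilities are the counts divided by 168.
Repeatedly combine the two least-probable nodes; the expected code length is the sum of the merged weights.
merge 13/84 + 1/4 → 17/42
merge 15/56 + 55/168 → 25/42
merge 17/42 + 25/42 → 1
L = 17/42 + 25/42 + 1 = 2 bits/symbol.

2 bits/symbol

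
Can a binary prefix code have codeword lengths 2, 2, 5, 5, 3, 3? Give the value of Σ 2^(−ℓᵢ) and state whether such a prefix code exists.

0.8125; yes

With common denominator 2^5 = 32: Σ 2^(−ℓᵢ) = 8/32 + 8/32 + 1/32 + 1/32 + 4/32 + 4/32 = 26/32 = 0.8125.
Kraft's inequality requires Σ ≤ 1; here Σ = 0.8125 ≤ 1, so such a prefix code exists.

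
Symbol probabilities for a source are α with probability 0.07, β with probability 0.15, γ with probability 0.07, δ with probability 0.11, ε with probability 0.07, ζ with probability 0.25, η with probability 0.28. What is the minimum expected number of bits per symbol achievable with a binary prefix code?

Repeatedly combine the two least-probable nodes; the expected code length is the sum of the merged weights.
merge 7/100 + 7/100 → 7/50
merge 7/100 + 11/100 → 9/50
merge 7/50 + 3/20 → 29/100
merge 9/50 + 1/4 → 43/100
merge 7/25 + 29/100 → 57/100
merge 43/100 + 57/100 → 1
L = 7/50 + 9/50 + 29/100 + 43/100 + 57/100 + 1 = 261/100 = 2.61 bits/symbol.

2.61 bits/symbol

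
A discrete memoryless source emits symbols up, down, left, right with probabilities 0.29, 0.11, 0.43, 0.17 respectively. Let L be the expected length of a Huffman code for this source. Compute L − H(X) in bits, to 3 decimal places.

Entropy H = −Σ p log₂ p ≈ 1.8263 bits.
Huffman merges: 11/100+17/100→7/25; 7/25+29/100→57/100; 43/100+57/100→1. L = 37/20 ≈ 1.8500.
L − H = 1.8500 − 1.8263 = 0.024 bits.

0.024 bits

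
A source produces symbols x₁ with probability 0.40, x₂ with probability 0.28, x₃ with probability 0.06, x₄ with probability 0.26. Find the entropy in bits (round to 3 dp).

H = −Σ pᵢ log₂ pᵢ.
−0.40·log₂(0.40) = 0.5288
−0.28·log₂(0.28) = 0.5142
−0.06·log₂(0.06) = 0.2435
−0.26·log₂(0.26) = 0.5053
Sum ≈ 1.7918 → 1.792 bits.

1.792 bits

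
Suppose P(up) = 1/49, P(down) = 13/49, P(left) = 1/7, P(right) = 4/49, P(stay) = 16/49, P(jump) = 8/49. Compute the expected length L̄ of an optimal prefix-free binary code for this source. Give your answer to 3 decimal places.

2.347 bits/symbol

Repeatedly combine the two least-probable nodes; the expected code length is the sum of the merged weights.
merge 1/49 + 4/49 → 5/49
merge 5/49 + 1/7 → 12/49
merge 8/49 + 12/49 → 20/49
merge 13/49 + 16/49 → 29/49
merge 20/49 + 29/49 → 1
L = 5/49 + 12/49 + 20/49 + 29/49 + 1 = 115/49 ≈ 2.347 bits/symbol.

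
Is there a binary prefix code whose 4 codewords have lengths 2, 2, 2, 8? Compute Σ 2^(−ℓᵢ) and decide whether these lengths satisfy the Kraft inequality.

With common denominator 2^8 = 256: Σ 2^(−ℓᵢ) = 64/256 + 64/256 + 64/256 + 1/256 = 193/256 = 0.75390625.
Kraft's inequality requires Σ ≤ 1; here Σ = 0.75390625 ≤ 1, so such a prefix code exists.

0.75390625; yes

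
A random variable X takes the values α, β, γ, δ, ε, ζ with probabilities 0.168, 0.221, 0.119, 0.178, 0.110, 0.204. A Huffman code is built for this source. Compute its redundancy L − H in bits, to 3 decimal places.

0.035 bits

Entropy H = −Σ p log₂ p ≈ 2.5405 bits.
Huffman merges: 11/100+119/1000→229/1000; 21/125+89/500→173/500; 51/250+221/1000→17/40; 229/1000+173/500→23/40; 17/40+23/40→1. L = 103/40 ≈ 2.5750.
L − H = 2.5750 − 2.5405 = 0.035 bits.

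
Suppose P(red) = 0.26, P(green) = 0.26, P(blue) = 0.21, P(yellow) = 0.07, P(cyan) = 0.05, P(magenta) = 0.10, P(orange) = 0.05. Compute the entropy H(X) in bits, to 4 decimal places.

H = −Σ pᵢ log₂ pᵢ.
−0.26·log₂(0.26) = 0.5053
−0.26·log₂(0.26) = 0.5053
−0.21·log₂(0.21) = 0.4728
−0.07·log₂(0.07) = 0.2686
−0.05·log₂(0.05) = 0.2161
−0.10·log₂(0.10) = 0.3322
−0.05·log₂(0.05) = 0.2161
Sum ≈ 2.5163 → 2.5163 bits.

2.5163 bits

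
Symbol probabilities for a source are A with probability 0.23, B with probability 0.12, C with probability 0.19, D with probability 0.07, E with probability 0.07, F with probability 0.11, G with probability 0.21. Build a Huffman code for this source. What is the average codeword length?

2.7 bits/symbol

Repeatedly combine the two least-probable nodes; the expected code length is the sum of the merged weights.
merge 7/100 + 7/100 → 7/50
merge 11/100 + 3/25 → 23/100
merge 7/50 + 19/100 → 33/100
merge 21/100 + 23/100 → 11/25
merge 23/100 + 33/100 → 14/25
merge 11/25 + 14/25 → 1
L = 7/50 + 23/100 + 33/100 + 11/25 + 14/25 + 1 = 27/10 = 2.7 bits/symbol.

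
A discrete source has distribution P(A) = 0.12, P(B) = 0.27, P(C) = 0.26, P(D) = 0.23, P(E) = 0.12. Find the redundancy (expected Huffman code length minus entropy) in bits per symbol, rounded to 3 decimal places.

0.003 bits

Entropy H = −Σ p log₂ p ≈ 2.2371 bits.
Huffman merges: 3/25+3/25→6/25; 23/100+6/25→47/100; 13/50+27/100→53/100; 47/100+53/100→1. L = 56/25 ≈ 2.2400.
L − H = 2.2400 − 2.2371 = 0.003 bits.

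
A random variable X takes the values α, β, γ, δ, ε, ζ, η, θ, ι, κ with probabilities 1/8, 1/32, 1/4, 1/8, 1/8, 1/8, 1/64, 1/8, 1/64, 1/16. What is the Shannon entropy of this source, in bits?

2.96875 bits

Each probability is a power of 1/2, so log₂(1/p) is an integer.
H = Σ p·log₂(1/p) = 1/8·3 + 1/32·5 + 1/4·2 + 1/8·3 + 1/8·3 + 1/8·3 + 1/64·6 + 1/8·3 + 1/64·6 + 1/16·4 = 2.96875 bits.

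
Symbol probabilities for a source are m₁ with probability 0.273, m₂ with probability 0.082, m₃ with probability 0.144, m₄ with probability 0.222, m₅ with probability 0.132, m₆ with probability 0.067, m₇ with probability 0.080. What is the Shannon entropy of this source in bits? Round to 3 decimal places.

H = −Σ pᵢ log₂ pᵢ.
−0.273·log₂(0.273) = 0.5113
−0.082·log₂(0.082) = 0.2959
−0.144·log₂(0.144) = 0.4026
−0.222·log₂(0.222) = 0.4820
−0.132·log₂(0.132) = 0.3856
−0.067·log₂(0.067) = 0.2613
−0.080·log₂(0.080) = 0.2915
Sum ≈ 2.6303 → 2.630 bits.

2.630 bits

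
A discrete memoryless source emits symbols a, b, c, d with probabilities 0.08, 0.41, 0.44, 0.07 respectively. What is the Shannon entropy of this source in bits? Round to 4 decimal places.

1.6086 bits

H = −Σ pᵢ log₂ pᵢ.
−0.08·log₂(0.08) = 0.2915
−0.41·log₂(0.41) = 0.5274
−0.44·log₂(0.44) = 0.5211
−0.07·log₂(0.07) = 0.2686
Sum ≈ 1.6086 → 1.6086 bits.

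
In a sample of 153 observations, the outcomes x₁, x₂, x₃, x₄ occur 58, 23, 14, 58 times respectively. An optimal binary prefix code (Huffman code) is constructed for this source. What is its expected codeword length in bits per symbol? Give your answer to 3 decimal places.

1.863 bits/symbol

Probabilities are the counts divided by 153.
Repeatedly combine the two least-probable nodes; the expected code length is the sum of the merged weights.
merge 14/153 + 23/153 → 37/153
merge 37/153 + 58/153 → 95/153
merge 58/153 + 95/153 → 1
L = 37/153 + 95/153 + 1 = 95/51 ≈ 1.863 bits/symbol.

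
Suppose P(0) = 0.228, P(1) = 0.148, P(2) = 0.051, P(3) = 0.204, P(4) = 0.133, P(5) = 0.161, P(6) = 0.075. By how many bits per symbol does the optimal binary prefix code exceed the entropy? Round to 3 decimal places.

Entropy H = −Σ p log₂ p ≈ 2.6726 bits.
Huffman merges: 51/1000+3/40→63/500; 63/500+133/1000→259/1000; 37/250+161/1000→309/1000; 51/250+57/250→54/125; 259/1000+309/1000→71/125; 54/125+71/125→1. L = 1347/500 ≈ 2.6940.
L − H = 2.6940 − 2.6726 = 0.021 bits.

0.021 bits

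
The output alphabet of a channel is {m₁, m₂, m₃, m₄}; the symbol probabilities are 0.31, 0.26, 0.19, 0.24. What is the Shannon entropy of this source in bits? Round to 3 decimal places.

H = −Σ pᵢ log₂ pᵢ.
−0.31·log₂(0.31) = 0.5238
−0.26·log₂(0.26) = 0.5053
−0.19·log₂(0.19) = 0.4552
−0.24·log₂(0.24) = 0.4941
Sum ≈ 1.9784 → 1.978 bits.

1.978 bits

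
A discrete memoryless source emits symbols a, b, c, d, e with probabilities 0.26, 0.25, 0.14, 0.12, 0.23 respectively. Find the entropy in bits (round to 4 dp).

2.2571 bits

H = −Σ pᵢ log₂ pᵢ.
−0.26·log₂(0.26) = 0.5053
−0.25·log₂(0.25) = 0.5000
−0.14·log₂(0.14) = 0.3971
−0.12·log₂(0.12) = 0.3671
−0.23·log₂(0.23) = 0.4877
Sum ≈ 2.2571 → 2.2571 bits.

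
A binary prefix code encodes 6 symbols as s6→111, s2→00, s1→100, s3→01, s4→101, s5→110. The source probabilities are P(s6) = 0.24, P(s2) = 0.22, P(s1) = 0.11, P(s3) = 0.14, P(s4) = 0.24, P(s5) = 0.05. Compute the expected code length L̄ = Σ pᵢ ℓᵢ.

L̄ = Σ pᵢ·ℓᵢ = 0.24·3 + 0.22·2 + 0.11·3 + 0.14·2 + 0.24·3 + 0.05·3 = 2.64 bits/symbol.

2.64 bits/symbol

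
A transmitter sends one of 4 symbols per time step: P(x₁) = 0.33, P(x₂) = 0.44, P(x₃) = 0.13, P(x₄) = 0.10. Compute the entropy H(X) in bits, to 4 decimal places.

H = −Σ pᵢ log₂ pᵢ.
−0.33·log₂(0.33) = 0.5278
−0.44·log₂(0.44) = 0.5211
−0.13·log₂(0.13) = 0.3826
−0.10·log₂(0.10) = 0.3322
Sum ≈ 1.7638 → 1.7638 bits.

1.7638 bits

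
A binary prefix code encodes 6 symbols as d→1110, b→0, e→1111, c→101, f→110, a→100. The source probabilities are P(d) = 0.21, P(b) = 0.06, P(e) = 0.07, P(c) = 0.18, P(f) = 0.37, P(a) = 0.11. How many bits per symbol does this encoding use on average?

3.16 bits/symbol

L̄ = Σ pᵢ·ℓᵢ = 0.21·4 + 0.06·1 + 0.07·4 + 0.18·3 + 0.37·3 + 0.11·3 = 3.16 bits/symbol.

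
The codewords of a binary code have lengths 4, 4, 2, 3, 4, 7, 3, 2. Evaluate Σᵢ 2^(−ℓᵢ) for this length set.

With common denominator 2^7 = 128: Σ 2^(−ℓᵢ) = 8/128 + 8/128 + 32/128 + 16/128 + 8/128 + 1/128 + 16/128 + 32/128 = 121/128 = 0.9453125.

0.9453125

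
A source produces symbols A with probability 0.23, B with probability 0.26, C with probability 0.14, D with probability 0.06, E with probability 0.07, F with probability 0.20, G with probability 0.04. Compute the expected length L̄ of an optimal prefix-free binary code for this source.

2.58 bits/symbol

Repeatedly combine the two least-probable nodes; the expected code length is the sum of the merged weights.
merge 1/25 + 3/50 → 1/10
merge 7/100 + 1/10 → 17/100
merge 7/50 + 17/100 → 31/100
merge 1/5 + 23/100 → 43/100
merge 13/50 + 31/100 → 57/100
merge 43/100 + 57/100 → 1
L = 1/10 + 17/100 + 31/100 + 43/100 + 57/100 + 1 = 129/50 = 2.58 bits/symbol.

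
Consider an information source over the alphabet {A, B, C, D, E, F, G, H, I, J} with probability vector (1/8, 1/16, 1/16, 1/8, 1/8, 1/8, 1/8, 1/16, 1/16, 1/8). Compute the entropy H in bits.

3.25 bits

Each probability is a power of 1/2, so log₂(1/p) is an integer.
H = Σ p·log₂(1/p) = 1/8·3 + 1/16·4 + 1/16·4 + 1/8·3 + 1/8·3 + 1/8·3 + 1/8·3 + 1/16·4 + 1/16·4 + 1/8·3 = 3.25 bits.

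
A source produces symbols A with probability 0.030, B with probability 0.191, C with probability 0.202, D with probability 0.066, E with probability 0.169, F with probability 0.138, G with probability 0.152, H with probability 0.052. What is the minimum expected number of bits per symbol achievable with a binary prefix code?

Repeatedly combine the two least-probable nodes; the expected code length is the sum of the merged weights.
merge 3/100 + 13/250 → 41/500
merge 33/500 + 41/500 → 37/250
merge 69/500 + 37/250 → 143/500
merge 19/125 + 169/1000 → 321/1000
merge 191/1000 + 101/500 → 393/1000
merge 143/500 + 321/1000 → 607/1000
merge 393/1000 + 607/1000 → 1
L = 41/500 + 37/250 + 143/500 + 321/1000 + 393/1000 + 607/1000 + 1 = 2837/1000 = 2.837 bits/symbol.

2.837 bits/symbol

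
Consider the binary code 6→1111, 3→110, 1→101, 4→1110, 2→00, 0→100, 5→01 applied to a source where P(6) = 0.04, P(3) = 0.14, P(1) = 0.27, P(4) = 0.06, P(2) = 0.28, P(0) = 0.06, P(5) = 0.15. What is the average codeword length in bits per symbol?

2.67 bits/symbol

L̄ = Σ pᵢ·ℓᵢ = 0.04·4 + 0.14·3 + 0.27·3 + 0.06·4 + 0.28·2 + 0.06·3 + 0.15·2 = 2.67 bits/symbol.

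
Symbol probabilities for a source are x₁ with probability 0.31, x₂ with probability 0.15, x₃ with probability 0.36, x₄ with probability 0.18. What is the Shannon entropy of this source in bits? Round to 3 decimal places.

1.910 bits

H = −Σ pᵢ log₂ pᵢ.
−0.31·log₂(0.31) = 0.5238
−0.15·log₂(0.15) = 0.4105
−0.36·log₂(0.36) = 0.5306
−0.18·log₂(0.18) = 0.4453
Sum ≈ 1.9103 → 1.910 bits.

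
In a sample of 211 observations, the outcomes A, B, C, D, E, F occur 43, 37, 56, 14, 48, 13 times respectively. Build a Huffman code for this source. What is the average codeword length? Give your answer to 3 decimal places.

Probabilities are the counts divided by 211.
Repeatedly combine the two least-probable nodes; the expected code length is the sum of the merged weights.
merge 13/211 + 14/211 → 27/211
merge 27/211 + 37/211 → 64/211
merge 43/211 + 48/211 → 91/211
merge 56/211 + 64/211 → 120/211
merge 91/211 + 120/211 → 1
L = 27/211 + 64/211 + 91/211 + 120/211 + 1 = 513/211 ≈ 2.431 bits/symbol.

2.431 bits/symbol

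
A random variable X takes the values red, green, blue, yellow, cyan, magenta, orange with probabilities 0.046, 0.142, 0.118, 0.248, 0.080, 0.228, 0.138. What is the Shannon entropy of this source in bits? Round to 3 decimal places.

2.639 bits

H = −Σ pᵢ log₂ pᵢ.
−0.046·log₂(0.046) = 0.2043
−0.142·log₂(0.142) = 0.3999
−0.118·log₂(0.118) = 0.3638
−0.248·log₂(0.248) = 0.4989
−0.080·log₂(0.080) = 0.2915
−0.228·log₂(0.228) = 0.4863
−0.138·log₂(0.138) = 0.3943
Sum ≈ 2.6390 → 2.639 bits.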